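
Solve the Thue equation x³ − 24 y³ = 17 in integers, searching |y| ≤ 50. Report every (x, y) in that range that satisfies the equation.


The equation is x³ - 24y³ = 17. For fixed y, x³ = 24·y³ + 17, so a solution requires the RHS to be a perfect cube.
Strategy: iterate y from -50 to 50, compute RHS = 24·y³ + 17, and check whether it is a (positive or negative) perfect cube.
Check small values of y:
  y = 0: RHS = 17 is not a perfect cube.
  y = 1: RHS = 41 is not a perfect cube.
  y = -1: RHS = -7 is not a perfect cube.
  y = 2: RHS = 209 is not a perfect cube.
  y = -2: RHS = -175 is not a perfect cube.
  y = 3: RHS = 665 is not a perfect cube.
  y = -3: RHS = -631 is not a perfect cube.
Continuing the search up to |y| = 50 finds no solutions either.
No (x, y) in the scanned range satisfies the equation.

No integer solutions with |y| ≤ 50.


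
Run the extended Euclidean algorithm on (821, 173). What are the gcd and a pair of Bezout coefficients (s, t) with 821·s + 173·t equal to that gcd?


Euclidean algorithm on (821, 173) — divide until remainder is 0:
  821 = 4 · 173 + 129
  173 = 1 · 129 + 44
  129 = 2 · 44 + 41
  44 = 1 · 41 + 3
  41 = 13 · 3 + 2
  3 = 1 · 2 + 1
  2 = 2 · 1 + 0
gcd(821, 173) = 1.
Track Bezout coefficients alongside the remainders: start with r₀ = 821 = a·1 + b·0 (s = 1, t = 0) and r₁ = 173 = a·0 + b·1 (s = 0, t = 1); each new remainder r_{k+1} = r_{k-1} − q_k·r_k inherits s_{k+1} = s_{k-1} − q_k·s_k, t_{k+1} = t_{k-1} − q_k·t_k, so r_k = a·s_k + b·t_k at every step:
  q = 4: r = 129, s = 1 − 4·0 = 1, t = 0 − 4·1 = -4  (check: 821·1 + 173·(-4) = 129)
  q = 1: r = 44, s = 0 − 1·1 = -1, t = 1 − 1·(-4) = 5  (check: 821·(-1) + 173·5 = 44)
  q = 2: r = 41, s = 1 − 2·(-1) = 3, t = -4 − 2·5 = -14  (check: 821·3 + 173·(-14) = 41)
  q = 1: r = 3, s = -1 − 1·3 = -4, t = 5 − 1·(-14) = 19  (check: 821·(-4) + 173·19 = 3)
  q = 13: r = 2, s = 3 − 13·(-4) = 55, t = -14 − 13·19 = -261  (check: 821·55 + 173·(-261) = 2)
  q = 1: r = 1, s = -4 − 1·55 = -59, t = 19 − 1·(-261) = 280  (check: 821·(-59) + 173·280 = 1)
The row with r = 1 (the gcd) gives the Bezout coefficients s = -59, t = 280.
Result: 821 · (-59) + 173 · (280) = 1.

gcd(821, 173) = 1; s = -59, t = 280 (check: 821·(-59) + 173·280 = 1).


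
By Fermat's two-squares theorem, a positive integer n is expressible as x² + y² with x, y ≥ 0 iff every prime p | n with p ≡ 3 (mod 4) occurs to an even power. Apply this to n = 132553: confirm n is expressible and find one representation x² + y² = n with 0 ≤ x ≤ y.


Step 1: Factor n = 132553 = 41 · 53 · 61.
Step 2: Check the mod-4 condition on each prime factor: 41 ≡ 1 (mod 4), exponent 1; 53 ≡ 1 (mod 4), exponent 1; 61 ≡ 1 (mod 4), exponent 1.
All primes ≡ 3 (mod 4) appear to even exponent (or don't appear), so by the two-squares theorem n IS expressible as a sum of two squares.
Step 3: Build a representation. Here n = 41 · 53 · 61 is a product of primes ≡ 1 (mod 4). Each prime p ≡ 1 (mod 4) is itself a sum of two squares; find a² by testing p − a² for a perfect square:
  41: 41 − 1² = 40, 41 − 2² = 37, 41 − 3² = 32, 41 − 4² = 25 = 5² ⇒ 41 = 4² + 5².
  53: 53 − 1² = 52, 53 − 2² = 49 = 7² ⇒ 53 = 2² + 7².
  61: 61 − 1² = 60, 61 − 2² = 57, 61 − 3² = 52, 61 − 4² = 45, 61 − 5² = 36 = 6² ⇒ 61 = 5² + 6².
  Combine using the Brahmagupta–Fibonacci identity (a² + b²)(c² + d²) = (ac − bd)² + (ad + bc)² = (ac + bd)² + (ad − bc)²:
  41 · 53 = 2173: from (4² + 5²)(2² + 7²), take (4·2 − 5·7, 4·7 + 5·2) = (8 − 35, 28 + 10) = (-27, 38); dropping signs (only squares matter) gives (27, 38); check 27² + 38² = 729 + 1444 = 2173 ✓.
  2173 · 61 = 132553: from (27² + 38²)(5² + 6²), take (27·5 − 38·6, 27·6 + 38·5) = (135 − 228, 162 + 190) = (-93, 352); dropping signs (only squares matter) gives (93, 352); check 93² + 352² = 8649 + 123904 = 132553 ✓.
Step 4: Order so x ≤ y and verify: 93² + 352² = 8649 + 123904 = 132553 = n. ✓

n = 132553 = 93² + 352² (one valid representation with x ≤ y).


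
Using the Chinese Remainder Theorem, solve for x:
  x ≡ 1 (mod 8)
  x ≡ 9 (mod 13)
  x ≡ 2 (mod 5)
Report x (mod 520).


Moduli 8, 13, 5 are pairwise coprime; by CRT there is a unique solution modulo M = 8 · 13 · 5 = 520.
Solve pairwise, accumulating the modulus:
  Start with x ≡ 1 (mod 8).
  Combine with x ≡ 9 (mod 13): since gcd(8, 13) = 1, we get a unique residue mod 104.
    Write x = 1 + 8·t and substitute into x ≡ 9 (mod 13): 8·t ≡ 9 − 1 = 8 (mod 13).
    The inverse of 8 mod 13 is 5 (since 8·5 = 40 = 3·13 + 1), so t ≡ 5·8 = 40 ≡ 1 (mod 13).
    Then x = 1 + 8·1 = 9, valid modulo lcm(8, 13) = 104: x ≡ 9 (mod 104).
  Combine with x ≡ 2 (mod 5): since gcd(104, 5) = 1, we get a unique residue mod 520.
    Write x = 9 + 104·t and substitute into x ≡ 2 (mod 5): 104·t ≡ 2 − 9 = -7 (mod 5).
    Reduce coefficients mod 5: 4·t ≡ 3 (mod 5).
    The inverse of 4 mod 5 is 4 (since 4·4 = 16 = 3·5 + 1), so t ≡ 4·3 = 12 ≡ 2 (mod 5).
    Then x = 9 + 104·2 = 217, valid modulo lcm(104, 5) = 520: x ≡ 217 (mod 520).
Verify: 217 mod 8 = 1 ✓, 217 mod 13 = 9 ✓, 217 mod 5 = 2 ✓.

x ≡ 217 (mod 520).


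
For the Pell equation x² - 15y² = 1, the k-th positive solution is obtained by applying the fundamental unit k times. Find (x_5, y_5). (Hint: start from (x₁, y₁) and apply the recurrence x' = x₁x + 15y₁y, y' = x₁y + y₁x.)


Step 1: Find the fundamental solution (x₁, y₁) of x² - 15y² = 1.
  Expand √15 as a continued fraction. a₀ = ⌊√15⌋ = 3; iterate m_{k+1} = d_k·a_k − m_k, d_{k+1} = (15 − m_{k+1}²)/d_k, a_{k+1} = ⌊(a₀ + m_{k+1})/d_{k+1}⌋ (starting m₀ = 0, d₀ = 1), with convergents p_k = a_k·p_{k-1} + p_{k-2}, q_k = a_k·q_{k-1} + q_{k-2} (p₋₁ = 1, q₋₁ = 0):
  k = 0: a₀ = 3; p₀/q₀ = 3/1; p₀² − 15·q₀² = 9 − 15 = -6.
  k = 1: m = 3, d = 6, a = ⌊(3 + 3)/6⌋ = 1; p/q = (1·3 + 1)/(1·1 + 0) = 4/1; p² − 15·q² = 16 − 15 = 1.
  The first convergent with p² − 15·q² = 1 gives the fundamental solution (x₁, y₁) = (4, 1).
Step 2: Apply the recurrence (x_{n+1}, y_{n+1}) = (x₁x_n + 15y₁y_n, x₁y_n + y₁x_n) repeatedly.
  From (x_1, y_1) = (4, 1): x_2 = 4·4 + 15·1·1 = 31; y_2 = 4·1 + 1·4 = 8.
  From (x_2, y_2) = (31, 8): x_3 = 4·31 + 15·1·8 = 244; y_3 = 4·8 + 1·31 = 63.
  From (x_3, y_3) = (244, 63): x_4 = 4·244 + 15·1·63 = 1921; y_4 = 4·63 + 1·244 = 496.
  From (x_4, y_4) = (1921, 496): x_5 = 4·1921 + 15·1·496 = 15124; y_5 = 4·496 + 1·1921 = 3905.
Step 3: Verify x_5² - 15·y_5² = 228735376 - 228735375 = 1 (should be 1). ✓

(x_1, y_1) = (4, 1); (x_5, y_5) = (15124, 3905).


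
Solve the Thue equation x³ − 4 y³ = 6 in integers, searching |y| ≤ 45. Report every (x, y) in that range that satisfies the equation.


The equation is x³ - 4y³ = 6. For fixed y, x³ = 4·y³ + 6, so a solution requires the RHS to be a perfect cube.
Strategy: iterate y from -45 to 45, compute RHS = 4·y³ + 6, and check whether it is a (positive or negative) perfect cube.
Check small values of y:
  y = 0: RHS = 6 is not a perfect cube.
  y = 1: RHS = 10 is not a perfect cube.
  y = -1: RHS = 2 is not a perfect cube.
  y = 2: RHS = 38 is not a perfect cube.
  y = -2: RHS = -26 is not a perfect cube.
  y = 3: RHS = 114 is not a perfect cube.
  y = -3: RHS = -102 is not a perfect cube.
Continuing the search up to |y| = 45 finds no solutions either.
No (x, y) in the scanned range satisfies the equation.

No integer solutions with |y| ≤ 45.


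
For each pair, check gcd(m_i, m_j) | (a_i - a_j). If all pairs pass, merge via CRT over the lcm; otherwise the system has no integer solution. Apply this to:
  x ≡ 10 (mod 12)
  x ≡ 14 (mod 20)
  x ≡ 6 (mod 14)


Moduli 12, 20, 14 are not pairwise coprime, so CRT works modulo lcm(m_i) when all pairwise compatibility conditions hold.
Pairwise compatibility: gcd(m_i, m_j) must divide a_i - a_j for every pair.
Merge one congruence at a time:
  Start: x ≡ 10 (mod 12).
  Combine with x ≡ 14 (mod 20): gcd(12, 20) = 4; 14 - 10 = 4, which IS divisible by 4, so compatible.
    Write x = 10 + 12·t and substitute into x ≡ 14 (mod 20): 12·t ≡ 14 − 10 = 4 (mod 20).
    Divide the congruence (and modulus) by g = 4: 3·t ≡ 1 (mod 5).
    The inverse of 3 mod 5 is 2 (since 3·2 = 6 = 1·5 + 1), so t ≡ 2·1 = 2 ≡ 2 (mod 5).
    Then x = 10 + 12·2 = 34, valid modulo lcm(12, 20) = 60: x ≡ 34 (mod 60).
  Combine with x ≡ 6 (mod 14): gcd(60, 14) = 2; 6 - 34 = -28, which IS divisible by 2, so compatible.
    Write x = 34 + 60·t and substitute into x ≡ 6 (mod 14): 60·t ≡ 6 − 34 = -28 (mod 14).
    Divide the congruence (and modulus) by g = 2: 30·t ≡ -14 (mod 7).
    Reduce coefficients mod 7: 2·t ≡ 0 (mod 7).
    The inverse of 2 mod 7 is 4 (since 2·4 = 8 = 1·7 + 1), so t ≡ 4·0 = 0 ≡ 0 (mod 7).
    Then x = 34 + 60·0 = 34, valid modulo lcm(60, 14) = 420: x ≡ 34 (mod 420).
Verify: 34 mod 12 = 10, 34 mod 20 = 14, 34 mod 14 = 6.

x ≡ 34 (mod 420).


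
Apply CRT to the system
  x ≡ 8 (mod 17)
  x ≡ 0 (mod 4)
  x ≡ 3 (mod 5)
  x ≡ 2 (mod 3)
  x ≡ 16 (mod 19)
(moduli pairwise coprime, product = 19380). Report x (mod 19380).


Product of moduli M = 17 · 4 · 5 · 3 · 19 = 19380.
Merge one congruence at a time:
  Start: x ≡ 8 (mod 17).
  Combine with x ≡ 0 (mod 4); new modulus lcm = 68.
    Write x = 8 + 17·t and substitute into x ≡ 0 (mod 4): 17·t ≡ 0 − 8 = -8 (mod 4).
    Reduce coefficients mod 4: 1·t ≡ 0 (mod 4).
    So t ≡ 0 (mod 4).
    Then x = 8 + 17·0 = 8, valid modulo lcm(17, 4) = 68: x ≡ 8 (mod 68).
  Combine with x ≡ 3 (mod 5); new modulus lcm = 340.
    Write x = 8 + 68·t and substitute into x ≡ 3 (mod 5): 68·t ≡ 3 − 8 = -5 (mod 5).
    Reduce coefficients mod 5: 3·t ≡ 0 (mod 5).
    The inverse of 3 mod 5 is 2 (since 3·2 = 6 = 1·5 + 1), so t ≡ 2·0 = 0 ≡ 0 (mod 5).
    Then x = 8 + 68·0 = 8, valid modulo lcm(68, 5) = 340: x ≡ 8 (mod 340).
  Combine with x ≡ 2 (mod 3); new modulus lcm = 1020.
    Write x = 8 + 340·t and substitute into x ≡ 2 (mod 3): 340·t ≡ 2 − 8 = -6 (mod 3).
    Reduce coefficients mod 3: 1·t ≡ 0 (mod 3).
    So t ≡ 0 (mod 3).
    Then x = 8 + 340·0 = 8, valid modulo lcm(340, 3) = 1020: x ≡ 8 (mod 1020).
  Combine with x ≡ 16 (mod 19); new modulus lcm = 19380.
    Write x = 8 + 1020·t and substitute into x ≡ 16 (mod 19): 1020·t ≡ 16 − 8 = 8 (mod 19).
    Reduce coefficients mod 19: 13·t ≡ 8 (mod 19).
    The inverse of 13 mod 19 is 3 (since 13·3 = 39 = 2·19 + 1), so t ≡ 3·8 = 24 ≡ 5 (mod 19).
    Then x = 8 + 1020·5 = 5108, valid modulo lcm(1020, 19) = 19380: x ≡ 5108 (mod 19380).
Verify against each original: 5108 mod 17 = 8, 5108 mod 4 = 0, 5108 mod 5 = 3, 5108 mod 3 = 2, 5108 mod 19 = 16.

x ≡ 5108 (mod 19380).


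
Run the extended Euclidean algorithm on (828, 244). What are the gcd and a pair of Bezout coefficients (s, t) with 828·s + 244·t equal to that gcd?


Euclidean algorithm on (828, 244) — divide until remainder is 0:
  828 = 3 · 244 + 96
  244 = 2 · 96 + 52
  96 = 1 · 52 + 44
  52 = 1 · 44 + 8
  44 = 5 · 8 + 4
  8 = 2 · 4 + 0
gcd(828, 244) = 4.
Track Bezout coefficients alongside the remainders: start with r₀ = 828 = a·1 + b·0 (s = 1, t = 0) and r₁ = 244 = a·0 + b·1 (s = 0, t = 1); each new remainder r_{k+1} = r_{k-1} − q_k·r_k inherits s_{k+1} = s_{k-1} − q_k·s_k, t_{k+1} = t_{k-1} − q_k·t_k, so r_k = a·s_k + b·t_k at every step:
  q = 3: r = 96, s = 1 − 3·0 = 1, t = 0 − 3·1 = -3  (check: 828·1 + 244·(-3) = 96)
  q = 2: r = 52, s = 0 − 2·1 = -2, t = 1 − 2·(-3) = 7  (check: 828·(-2) + 244·7 = 52)
  q = 1: r = 44, s = 1 − 1·(-2) = 3, t = -3 − 1·7 = -10  (check: 828·3 + 244·(-10) = 44)
  q = 1: r = 8, s = -2 − 1·3 = -5, t = 7 − 1·(-10) = 17  (check: 828·(-5) + 244·17 = 8)
  q = 5: r = 4, s = 3 − 5·(-5) = 28, t = -10 − 5·17 = -95  (check: 828·28 + 244·(-95) = 4)
The row with r = 4 (the gcd) gives the Bezout coefficients s = 28, t = -95.
Result: 828 · (28) + 244 · (-95) = 4.

gcd(828, 244) = 4; s = 28, t = -95 (check: 828·28 + 244·(-95) = 4).


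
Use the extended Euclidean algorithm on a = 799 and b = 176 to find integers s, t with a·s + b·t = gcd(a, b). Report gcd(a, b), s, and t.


Euclidean algorithm on (799, 176) — divide until remainder is 0:
  799 = 4 · 176 + 95
  176 = 1 · 95 + 81
  95 = 1 · 81 + 14
  81 = 5 · 14 + 11
  14 = 1 · 11 + 3
  11 = 3 · 3 + 2
  3 = 1 · 2 + 1
  2 = 2 · 1 + 0
gcd(799, 176) = 1.
Track Bezout coefficients alongside the remainders: start with r₀ = 799 = a·1 + b·0 (s = 1, t = 0) and r₁ = 176 = a·0 + b·1 (s = 0, t = 1); each new remainder r_{k+1} = r_{k-1} − q_k·r_k inherits s_{k+1} = s_{k-1} − q_k·s_k, t_{k+1} = t_{k-1} − q_k·t_k, so r_k = a·s_k + b·t_k at every step:
  q = 4: r = 95, s = 1 − 4·0 = 1, t = 0 − 4·1 = -4  (check: 799·1 + 176·(-4) = 95)
  q = 1: r = 81, s = 0 − 1·1 = -1, t = 1 − 1·(-4) = 5  (check: 799·(-1) + 176·5 = 81)
  q = 1: r = 14, s = 1 − 1·(-1) = 2, t = -4 − 1·5 = -9  (check: 799·2 + 176·(-9) = 14)
  q = 5: r = 11, s = -1 − 5·2 = -11, t = 5 − 5·(-9) = 50  (check: 799·(-11) + 176·50 = 11)
  q = 1: r = 3, s = 2 − 1·(-11) = 13, t = -9 − 1·50 = -59  (check: 799·13 + 176·(-59) = 3)
  q = 3: r = 2, s = -11 − 3·13 = -50, t = 50 − 3·(-59) = 227  (check: 799·(-50) + 176·227 = 2)
  q = 1: r = 1, s = 13 − 1·(-50) = 63, t = -59 − 1·227 = -286  (check: 799·63 + 176·(-286) = 1)
The row with r = 1 (the gcd) gives the Bezout coefficients s = 63, t = -286.
Result: 799 · (63) + 176 · (-286) = 1.

gcd(799, 176) = 1; s = 63, t = -286 (check: 799·63 + 176·(-286) = 1).


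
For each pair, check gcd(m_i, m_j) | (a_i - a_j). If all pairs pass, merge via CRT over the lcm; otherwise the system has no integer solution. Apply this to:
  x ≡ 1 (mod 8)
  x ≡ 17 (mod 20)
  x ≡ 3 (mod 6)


Moduli 8, 20, 6 are not pairwise coprime, so CRT works modulo lcm(m_i) when all pairwise compatibility conditions hold.
Pairwise compatibility: gcd(m_i, m_j) must divide a_i - a_j for every pair.
Merge one congruence at a time:
  Start: x ≡ 1 (mod 8).
  Combine with x ≡ 17 (mod 20): gcd(8, 20) = 4; 17 - 1 = 16, which IS divisible by 4, so compatible.
    Write x = 1 + 8·t and substitute into x ≡ 17 (mod 20): 8·t ≡ 17 − 1 = 16 (mod 20).
    Divide the congruence (and modulus) by g = 4: 2·t ≡ 4 (mod 5).
    The inverse of 2 mod 5 is 3 (since 2·3 = 6 = 1·5 + 1), so t ≡ 3·4 = 12 ≡ 2 (mod 5).
    Then x = 1 + 8·2 = 17, valid modulo lcm(8, 20) = 40: x ≡ 17 (mod 40).
  Combine with x ≡ 3 (mod 6): gcd(40, 6) = 2; 3 - 17 = -14, which IS divisible by 2, so compatible.
    Write x = 17 + 40·t and substitute into x ≡ 3 (mod 6): 40·t ≡ 3 − 17 = -14 (mod 6).
    Divide the congruence (and modulus) by g = 2: 20·t ≡ -7 (mod 3).
    Reduce coefficients mod 3: 2·t ≡ 2 (mod 3).
    The inverse of 2 mod 3 is 2 (since 2·2 = 4 = 1·3 + 1), so t ≡ 2·2 = 4 ≡ 1 (mod 3).
    Then x = 17 + 40·1 = 57, valid modulo lcm(40, 6) = 120: x ≡ 57 (mod 120).
Verify: 57 mod 8 = 1, 57 mod 20 = 17, 57 mod 6 = 3.

x ≡ 57 (mod 120).


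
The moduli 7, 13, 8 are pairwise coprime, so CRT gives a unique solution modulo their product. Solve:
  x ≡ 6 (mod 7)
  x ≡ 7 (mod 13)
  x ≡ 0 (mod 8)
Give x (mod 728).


Moduli 7, 13, 8 are pairwise coprime; by CRT there is a unique solution modulo M = 7 · 13 · 8 = 728.
Solve pairwise, accumulating the modulus:
  Start with x ≡ 6 (mod 7).
  Combine with x ≡ 7 (mod 13): since gcd(7, 13) = 1, we get a unique residue mod 91.
    Write x = 6 + 7·t and substitute into x ≡ 7 (mod 13): 7·t ≡ 7 − 6 = 1 (mod 13).
    The inverse of 7 mod 13 is 2 (since 7·2 = 14 = 1·13 + 1), so t ≡ 2·1 = 2 ≡ 2 (mod 13).
    Then x = 6 + 7·2 = 20, valid modulo lcm(7, 13) = 91: x ≡ 20 (mod 91).
  Combine with x ≡ 0 (mod 8): since gcd(91, 8) = 1, we get a unique residue mod 728.
    Write x = 20 + 91·t and substitute into x ≡ 0 (mod 8): 91·t ≡ 0 − 20 = -20 (mod 8).
    Reduce coefficients mod 8: 3·t ≡ 4 (mod 8).
    The inverse of 3 mod 8 is 3 (since 3·3 = 9 = 1·8 + 1), so t ≡ 3·4 = 12 ≡ 4 (mod 8).
    Then x = 20 + 91·4 = 384, valid modulo lcm(91, 8) = 728: x ≡ 384 (mod 728).
Verify: 384 mod 7 = 6 ✓, 384 mod 13 = 7 ✓, 384 mod 8 = 0 ✓.

x ≡ 384 (mod 728).


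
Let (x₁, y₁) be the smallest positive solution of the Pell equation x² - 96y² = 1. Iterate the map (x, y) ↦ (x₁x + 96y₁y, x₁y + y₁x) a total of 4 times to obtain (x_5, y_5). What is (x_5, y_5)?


Step 1: Find the fundamental solution (x₁, y₁) of x² - 96y² = 1.
  Expand √96 as a continued fraction. a₀ = ⌊√96⌋ = 9; iterate m_{k+1} = d_k·a_k − m_k, d_{k+1} = (96 − m_{k+1}²)/d_k, a_{k+1} = ⌊(a₀ + m_{k+1})/d_{k+1}⌋ (starting m₀ = 0, d₀ = 1), with convergents p_k = a_k·p_{k-1} + p_{k-2}, q_k = a_k·q_{k-1} + q_{k-2} (p₋₁ = 1, q₋₁ = 0):
  k = 0: a₀ = 9; p₀/q₀ = 9/1; p₀² − 96·q₀² = 81 − 96 = -15.
  k = 1: m = 9, d = 15, a = ⌊(9 + 9)/15⌋ = 1; p/q = (1·9 + 1)/(1·1 + 0) = 10/1; p² − 96·q² = 100 − 96 = 4.
  k = 2: m = 6, d = 4, a = ⌊(9 + 6)/4⌋ = 3; p/q = (3·10 + 9)/(3·1 + 1) = 39/4; p² − 96·q² = 1521 − 1536 = -15.
  k = 3: m = 6, d = 15, a = ⌊(9 + 6)/15⌋ = 1; p/q = (1·39 + 10)/(1·4 + 1) = 49/5; p² − 96·q² = 2401 − 2400 = 1.
  The first convergent with p² − 96·q² = 1 gives the fundamental solution (x₁, y₁) = (49, 5).
Step 2: Apply the recurrence (x_{n+1}, y_{n+1}) = (x₁x_n + 96y₁y_n, x₁y_n + y₁x_n) repeatedly.
  From (x_1, y_1) = (49, 5): x_2 = 49·49 + 96·5·5 = 4801; y_2 = 49·5 + 5·49 = 490.
  From (x_2, y_2) = (4801, 490): x_3 = 49·4801 + 96·5·490 = 470449; y_3 = 49·490 + 5·4801 = 48015.
  From (x_3, y_3) = (470449, 48015): x_4 = 49·470449 + 96·5·48015 = 46099201; y_4 = 49·48015 + 5·470449 = 4704980.
  From (x_4, y_4) = (46099201, 4704980): x_5 = 49·46099201 + 96·5·4704980 = 4517251249; y_5 = 49·4704980 + 5·46099201 = 461040025.
Step 3: Verify x_5² - 96·y_5² = 20405558846592060001 - 20405558846592060000 = 1 (should be 1). ✓

(x_1, y_1) = (49, 5); (x_5, y_5) = (4517251249, 461040025).


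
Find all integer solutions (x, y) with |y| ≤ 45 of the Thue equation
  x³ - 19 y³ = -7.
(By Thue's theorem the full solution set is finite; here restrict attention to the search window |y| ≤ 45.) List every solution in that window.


The equation is x³ - 19y³ = -7. For fixed y, x³ = 19·y³ − 7, so a solution requires the RHS to be a perfect cube.
Strategy: iterate y from -45 to 45, compute RHS = 19·y³ − 7, and check whether it is a (positive or negative) perfect cube.
Check small values of y:
  y = 0: RHS = -7 is not a perfect cube.
  y = 1: RHS = 12 is not a perfect cube.
  y = -1: RHS = -26 is not a perfect cube.
  y = 2: RHS = 145 is not a perfect cube.
  y = -2: RHS = -159 is not a perfect cube.
  y = 3: RHS = 506 is not a perfect cube.
  y = -3: RHS = -520 is not a perfect cube.
Continuing the search up to |y| = 45 finds no solutions either.
No (x, y) in the scanned range satisfies the equation.

No integer solutions with |y| ≤ 45.


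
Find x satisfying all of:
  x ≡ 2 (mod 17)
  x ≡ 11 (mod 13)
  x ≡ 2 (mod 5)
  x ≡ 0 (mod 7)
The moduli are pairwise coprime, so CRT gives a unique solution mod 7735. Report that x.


Product of moduli M = 17 · 13 · 5 · 7 = 7735.
Merge one congruence at a time:
  Start: x ≡ 2 (mod 17).
  Combine with x ≡ 11 (mod 13); new modulus lcm = 221.
    Write x = 2 + 17·t and substitute into x ≡ 11 (mod 13): 17·t ≡ 11 − 2 = 9 (mod 13).
    Reduce coefficients mod 13: 4·t ≡ 9 (mod 13).
    The inverse of 4 mod 13 is 10 (since 4·10 = 40 = 3·13 + 1), so t ≡ 10·9 = 90 ≡ 12 (mod 13).
    Then x = 2 + 17·12 = 206, valid modulo lcm(17, 13) = 221: x ≡ 206 (mod 221).
  Combine with x ≡ 2 (mod 5); new modulus lcm = 1105.
    Write x = 206 + 221·t and substitute into x ≡ 2 (mod 5): 221·t ≡ 2 − 206 = -204 (mod 5).
    Reduce coefficients mod 5: 1·t ≡ 1 (mod 5).
    So t ≡ 1 (mod 5).
    Then x = 206 + 221·1 = 427, valid modulo lcm(221, 5) = 1105: x ≡ 427 (mod 1105).
  Combine with x ≡ 0 (mod 7); new modulus lcm = 7735.
    Write x = 427 + 1105·t and substitute into x ≡ 0 (mod 7): 1105·t ≡ 0 − 427 = -427 (mod 7).
    Reduce coefficients mod 7: 6·t ≡ 0 (mod 7).
    The inverse of 6 mod 7 is 6 (since 6·6 = 36 = 5·7 + 1), so t ≡ 6·0 = 0 ≡ 0 (mod 7).
    Then x = 427 + 1105·0 = 427, valid modulo lcm(1105, 7) = 7735: x ≡ 427 (mod 7735).
Verify against each original: 427 mod 17 = 2, 427 mod 13 = 11, 427 mod 5 = 2, 427 mod 7 = 0.

x ≡ 427 (mod 7735).


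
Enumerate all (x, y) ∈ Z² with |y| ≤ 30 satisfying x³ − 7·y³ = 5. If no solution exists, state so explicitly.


The equation is x³ - 7y³ = 5. For fixed y, x³ = 7·y³ + 5, so a solution requires the RHS to be a perfect cube.
Strategy: iterate y from -30 to 30, compute RHS = 7·y³ + 5, and check whether it is a (positive or negative) perfect cube.
Check small values of y:
  y = 0: RHS = 5 is not a perfect cube.
  y = 1: RHS = 12 is not a perfect cube.
  y = -1: RHS = -2 is not a perfect cube.
  y = 2: RHS = 61 is not a perfect cube.
  y = -2: RHS = -51 is not a perfect cube.
  y = 3: RHS = 194 is not a perfect cube.
  y = -3: RHS = -184 is not a perfect cube.
Continuing the search up to |y| = 30 finds no solutions either.
No (x, y) in the scanned range satisfies the equation.

No integer solutions with |y| ≤ 30.


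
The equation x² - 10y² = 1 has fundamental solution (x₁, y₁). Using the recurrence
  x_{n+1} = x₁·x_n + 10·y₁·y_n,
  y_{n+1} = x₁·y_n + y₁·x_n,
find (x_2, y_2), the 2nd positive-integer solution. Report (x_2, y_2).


Step 1: Find the fundamental solution (x₁, y₁) of x² - 10y² = 1.
  Expand √10 as a continued fraction. a₀ = ⌊√10⌋ = 3; iterate m_{k+1} = d_k·a_k − m_k, d_{k+1} = (10 − m_{k+1}²)/d_k, a_{k+1} = ⌊(a₀ + m_{k+1})/d_{k+1}⌋ (starting m₀ = 0, d₀ = 1), with convergents p_k = a_k·p_{k-1} + p_{k-2}, q_k = a_k·q_{k-1} + q_{k-2} (p₋₁ = 1, q₋₁ = 0):
  k = 0: a₀ = 3; p₀/q₀ = 3/1; p₀² − 10·q₀² = 9 − 10 = -1.
  k = 1: m = 3, d = 1, a = ⌊(3 + 3)/1⌋ = 6; p/q = (6·3 + 1)/(6·1 + 0) = 19/6; p² − 10·q² = 361 − 360 = 1.
  The first convergent with p² − 10·q² = 1 gives the fundamental solution (x₁, y₁) = (19, 6).
Step 2: Apply the recurrence (x_{n+1}, y_{n+1}) = (x₁x_n + 10y₁y_n, x₁y_n + y₁x_n) repeatedly.
  From (x_1, y_1) = (19, 6): x_2 = 19·19 + 10·6·6 = 721; y_2 = 19·6 + 6·19 = 228.
Step 3: Verify x_2² - 10·y_2² = 519841 - 519840 = 1 (should be 1). ✓

(x_1, y_1) = (19, 6); (x_2, y_2) = (721, 228).


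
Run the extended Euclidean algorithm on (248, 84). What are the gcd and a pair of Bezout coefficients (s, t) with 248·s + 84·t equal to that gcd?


Euclidean algorithm on (248, 84) — divide until remainder is 0:
  248 = 2 · 84 + 80
  84 = 1 · 80 + 4
  80 = 20 · 4 + 0
gcd(248, 84) = 4.
Track Bezout coefficients alongside the remainders: start with r₀ = 248 = a·1 + b·0 (s = 1, t = 0) and r₁ = 84 = a·0 + b·1 (s = 0, t = 1); each new remainder r_{k+1} = r_{k-1} − q_k·r_k inherits s_{k+1} = s_{k-1} − q_k·s_k, t_{k+1} = t_{k-1} − q_k·t_k, so r_k = a·s_k + b·t_k at every step:
  q = 2: r = 80, s = 1 − 2·0 = 1, t = 0 − 2·1 = -2  (check: 248·1 + 84·(-2) = 80)
  q = 1: r = 4, s = 0 − 1·1 = -1, t = 1 − 1·(-2) = 3  (check: 248·(-1) + 84·3 = 4)
The row with r = 4 (the gcd) gives the Bezout coefficients s = -1, t = 3.
Result: 248 · (-1) + 84 · (3) = 4.

gcd(248, 84) = 4; s = -1, t = 3 (check: 248·(-1) + 84·3 = 4).


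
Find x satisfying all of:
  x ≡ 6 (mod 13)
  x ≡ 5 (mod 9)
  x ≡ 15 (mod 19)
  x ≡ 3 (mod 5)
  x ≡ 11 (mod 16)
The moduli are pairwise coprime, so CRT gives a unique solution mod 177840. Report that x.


Product of moduli M = 13 · 9 · 19 · 5 · 16 = 177840.
Merge one congruence at a time:
  Start: x ≡ 6 (mod 13).
  Combine with x ≡ 5 (mod 9); new modulus lcm = 117.
    Write x = 6 + 13·t and substitute into x ≡ 5 (mod 9): 13·t ≡ 5 − 6 = -1 (mod 9).
    Reduce coefficients mod 9: 4·t ≡ 8 (mod 9).
    The inverse of 4 mod 9 is 7 (since 4·7 = 28 = 3·9 + 1), so t ≡ 7·8 = 56 ≡ 2 (mod 9).
    Then x = 6 + 13·2 = 32, valid modulo lcm(13, 9) = 117: x ≡ 32 (mod 117).
  Combine with x ≡ 15 (mod 19); new modulus lcm = 2223.
    Write x = 32 + 117·t and substitute into x ≡ 15 (mod 19): 117·t ≡ 15 − 32 = -17 (mod 19).
    Reduce coefficients mod 19: 3·t ≡ 2 (mod 19).
    The inverse of 3 mod 19 is 13 (since 3·13 = 39 = 2·19 + 1), so t ≡ 13·2 = 26 ≡ 7 (mod 19).
    Then x = 32 + 117·7 = 851, valid modulo lcm(117, 19) = 2223: x ≡ 851 (mod 2223).
  Combine with x ≡ 3 (mod 5); new modulus lcm = 11115.
    Write x = 851 + 2223·t and substitute into x ≡ 3 (mod 5): 2223·t ≡ 3 − 851 = -848 (mod 5).
    Reduce coefficients mod 5: 3·t ≡ 2 (mod 5).
    The inverse of 3 mod 5 is 2 (since 3·2 = 6 = 1·5 + 1), so t ≡ 2·2 = 4 ≡ 4 (mod 5).
    Then x = 851 + 2223·4 = 9743, valid modulo lcm(2223, 5) = 11115: x ≡ 9743 (mod 11115).
  Combine with x ≡ 11 (mod 16); new modulus lcm = 177840.
    Write x = 9743 + 11115·t and substitute into x ≡ 11 (mod 16): 11115·t ≡ 11 − 9743 = -9732 (mod 16).
    Reduce coefficients mod 16: 11·t ≡ 12 (mod 16).
    The inverse of 11 mod 16 is 3 (since 11·3 = 33 = 2·16 + 1), so t ≡ 3·12 = 36 ≡ 4 (mod 16).
    Then x = 9743 + 11115·4 = 54203, valid modulo lcm(11115, 16) = 177840: x ≡ 54203 (mod 177840).
Verify against each original: 54203 mod 13 = 6, 54203 mod 9 = 5, 54203 mod 19 = 15, 54203 mod 5 = 3, 54203 mod 16 = 11.

x ≡ 54203 (mod 177840).


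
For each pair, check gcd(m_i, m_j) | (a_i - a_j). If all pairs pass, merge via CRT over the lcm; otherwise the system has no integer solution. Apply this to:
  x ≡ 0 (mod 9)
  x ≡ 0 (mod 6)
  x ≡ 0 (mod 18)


Moduli 9, 6, 18 are not pairwise coprime, so CRT works modulo lcm(m_i) when all pairwise compatibility conditions hold.
Pairwise compatibility: gcd(m_i, m_j) must divide a_i - a_j for every pair.
Merge one congruence at a time:
  Start: x ≡ 0 (mod 9).
  Combine with x ≡ 0 (mod 6): gcd(9, 6) = 3; 0 - 0 = 0, which IS divisible by 3, so compatible.
    Write x = 0 + 9·t and substitute into x ≡ 0 (mod 6): 9·t ≡ 0 − 0 = 0 (mod 6).
    Divide the congruence (and modulus) by g = 3: 3·t ≡ 0 (mod 2).
    Reduce coefficients mod 2: 1·t ≡ 0 (mod 2).
    So t ≡ 0 (mod 2).
    Then x = 0 + 9·0 = 0, valid modulo lcm(9, 6) = 18: x ≡ 0 (mod 18).
  Combine with x ≡ 0 (mod 18): gcd(18, 18) = 18; 0 - 0 = 0, which IS divisible by 18, so compatible.
    Write x = 0 + 18·t and substitute into x ≡ 0 (mod 18): 18·t ≡ 0 − 0 = 0 (mod 18).
    Divide the congruence (and modulus) by g = 18: 1·t ≡ 0 (mod 1).
    Modulo 1 every t works; take t = 0.
    Then x = 0 + 18·0 = 0, valid modulo lcm(18, 18) = 18: x ≡ 0 (mod 18).
Verify: 0 mod 9 = 0, 0 mod 6 = 0, 0 mod 18 = 0.

x ≡ 0 (mod 18).


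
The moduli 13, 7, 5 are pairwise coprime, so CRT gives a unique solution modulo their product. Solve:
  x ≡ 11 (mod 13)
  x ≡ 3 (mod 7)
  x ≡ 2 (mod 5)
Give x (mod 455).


Moduli 13, 7, 5 are pairwise coprime; by CRT there is a unique solution modulo M = 13 · 7 · 5 = 455.
Solve pairwise, accumulating the modulus:
  Start with x ≡ 11 (mod 13).
  Combine with x ≡ 3 (mod 7): since gcd(13, 7) = 1, we get a unique residue mod 91.
    Write x = 11 + 13·t and substitute into x ≡ 3 (mod 7): 13·t ≡ 3 − 11 = -8 (mod 7).
    Reduce coefficients mod 7: 6·t ≡ 6 (mod 7).
    The inverse of 6 mod 7 is 6 (since 6·6 = 36 = 5·7 + 1), so t ≡ 6·6 = 36 ≡ 1 (mod 7).
    Then x = 11 + 13·1 = 24, valid modulo lcm(13, 7) = 91: x ≡ 24 (mod 91).
  Combine with x ≡ 2 (mod 5): since gcd(91, 5) = 1, we get a unique residue mod 455.
    Write x = 24 + 91·t and substitute into x ≡ 2 (mod 5): 91·t ≡ 2 − 24 = -22 (mod 5).
    Reduce coefficients mod 5: 1·t ≡ 3 (mod 5).
    So t ≡ 3 (mod 5).
    Then x = 24 + 91·3 = 297, valid modulo lcm(91, 5) = 455: x ≡ 297 (mod 455).
Verify: 297 mod 13 = 11 ✓, 297 mod 7 = 3 ✓, 297 mod 5 = 2 ✓.

x ≡ 297 (mod 455).


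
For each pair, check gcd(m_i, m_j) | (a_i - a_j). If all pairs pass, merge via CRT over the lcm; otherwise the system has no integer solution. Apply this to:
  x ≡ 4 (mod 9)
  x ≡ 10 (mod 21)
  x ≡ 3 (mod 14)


Moduli 9, 21, 14 are not pairwise coprime, so CRT works modulo lcm(m_i) when all pairwise compatibility conditions hold.
Pairwise compatibility: gcd(m_i, m_j) must divide a_i - a_j for every pair.
Merge one congruence at a time:
  Start: x ≡ 4 (mod 9).
  Combine with x ≡ 10 (mod 21): gcd(9, 21) = 3; 10 - 4 = 6, which IS divisible by 3, so compatible.
    Write x = 4 + 9·t and substitute into x ≡ 10 (mod 21): 9·t ≡ 10 − 4 = 6 (mod 21).
    Divide the congruence (and modulus) by g = 3: 3·t ≡ 2 (mod 7).
    The inverse of 3 mod 7 is 5 (since 3·5 = 15 = 2·7 + 1), so t ≡ 5·2 = 10 ≡ 3 (mod 7).
    Then x = 4 + 9·3 = 31, valid modulo lcm(9, 21) = 63: x ≡ 31 (mod 63).
  Combine with x ≡ 3 (mod 14): gcd(63, 14) = 7; 3 - 31 = -28, which IS divisible by 7, so compatible.
    Write x = 31 + 63·t and substitute into x ≡ 3 (mod 14): 63·t ≡ 3 − 31 = -28 (mod 14).
    Divide the congruence (and modulus) by g = 7: 9·t ≡ -4 (mod 2).
    Reduce coefficients mod 2: 1·t ≡ 0 (mod 2).
    So t ≡ 0 (mod 2).
    Then x = 31 + 63·0 = 31, valid modulo lcm(63, 14) = 126: x ≡ 31 (mod 126).
Verify: 31 mod 9 = 4, 31 mod 21 = 10, 31 mod 14 = 3.

x ≡ 31 (mod 126).


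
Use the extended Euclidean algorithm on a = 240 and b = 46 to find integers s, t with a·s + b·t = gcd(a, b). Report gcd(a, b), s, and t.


Euclidean algorithm on (240, 46) — divide until remainder is 0:
  240 = 5 · 46 + 10
  46 = 4 · 10 + 6
  10 = 1 · 6 + 4
  6 = 1 · 4 + 2
  4 = 2 · 2 + 0
gcd(240, 46) = 2.
Track Bezout coefficients alongside the remainders: start with r₀ = 240 = a·1 + b·0 (s = 1, t = 0) and r₁ = 46 = a·0 + b·1 (s = 0, t = 1); each new remainder r_{k+1} = r_{k-1} − q_k·r_k inherits s_{k+1} = s_{k-1} − q_k·s_k, t_{k+1} = t_{k-1} − q_k·t_k, so r_k = a·s_k + b·t_k at every step:
  q = 5: r = 10, s = 1 − 5·0 = 1, t = 0 − 5·1 = -5  (check: 240·1 + 46·(-5) = 10)
  q = 4: r = 6, s = 0 − 4·1 = -4, t = 1 − 4·(-5) = 21  (check: 240·(-4) + 46·21 = 6)
  q = 1: r = 4, s = 1 − 1·(-4) = 5, t = -5 − 1·21 = -26  (check: 240·5 + 46·(-26) = 4)
  q = 1: r = 2, s = -4 − 1·5 = -9, t = 21 − 1·(-26) = 47  (check: 240·(-9) + 46·47 = 2)
The row with r = 2 (the gcd) gives the Bezout coefficients s = -9, t = 47.
Result: 240 · (-9) + 46 · (47) = 2.

gcd(240, 46) = 2; s = -9, t = 47 (check: 240·(-9) + 46·47 = 2).


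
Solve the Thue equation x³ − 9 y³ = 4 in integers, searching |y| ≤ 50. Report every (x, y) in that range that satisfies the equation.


The equation is x³ - 9y³ = 4. For fixed y, x³ = 9·y³ + 4, so a solution requires the RHS to be a perfect cube.
Strategy: iterate y from -50 to 50, compute RHS = 9·y³ + 4, and check whether it is a (positive or negative) perfect cube.
Check small values of y:
  y = 0: RHS = 4 is not a perfect cube.
  y = 1: RHS = 13 is not a perfect cube.
  y = -1: RHS = -5 is not a perfect cube.
  y = 2: RHS = 76 is not a perfect cube.
  y = -2: RHS = -68 is not a perfect cube.
  y = 3: RHS = 247 is not a perfect cube.
  y = -3: RHS = -239 is not a perfect cube.
Continuing the search up to |y| = 50 finds no solutions either.
No (x, y) in the scanned range satisfies the equation.

No integer solutions with |y| ≤ 50.


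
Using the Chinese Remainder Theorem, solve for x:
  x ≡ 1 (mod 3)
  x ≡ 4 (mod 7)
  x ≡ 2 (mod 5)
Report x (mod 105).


Moduli 3, 7, 5 are pairwise coprime; by CRT there is a unique solution modulo M = 3 · 7 · 5 = 105.
Solve pairwise, accumulating the modulus:
  Start with x ≡ 1 (mod 3).
  Combine with x ≡ 4 (mod 7): since gcd(3, 7) = 1, we get a unique residue mod 21.
    Write x = 1 + 3·t and substitute into x ≡ 4 (mod 7): 3·t ≡ 4 − 1 = 3 (mod 7).
    The inverse of 3 mod 7 is 5 (since 3·5 = 15 = 2·7 + 1), so t ≡ 5·3 = 15 ≡ 1 (mod 7).
    Then x = 1 + 3·1 = 4, valid modulo lcm(3, 7) = 21: x ≡ 4 (mod 21).
  Combine with x ≡ 2 (mod 5): since gcd(21, 5) = 1, we get a unique residue mod 105.
    Write x = 4 + 21·t and substitute into x ≡ 2 (mod 5): 21·t ≡ 2 − 4 = -2 (mod 5).
    Reduce coefficients mod 5: 1·t ≡ 3 (mod 5).
    So t ≡ 3 (mod 5).
    Then x = 4 + 21·3 = 67, valid modulo lcm(21, 5) = 105: x ≡ 67 (mod 105).
Verify: 67 mod 3 = 1 ✓, 67 mod 7 = 4 ✓, 67 mod 5 = 2 ✓.

x ≡ 67 (mod 105).


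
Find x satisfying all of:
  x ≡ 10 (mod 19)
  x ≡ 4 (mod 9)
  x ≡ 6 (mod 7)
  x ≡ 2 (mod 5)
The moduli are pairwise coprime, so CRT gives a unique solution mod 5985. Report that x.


Product of moduli M = 19 · 9 · 7 · 5 = 5985.
Merge one congruence at a time:
  Start: x ≡ 10 (mod 19).
  Combine with x ≡ 4 (mod 9); new modulus lcm = 171.
    Write x = 10 + 19·t and substitute into x ≡ 4 (mod 9): 19·t ≡ 4 − 10 = -6 (mod 9).
    Reduce coefficients mod 9: 1·t ≡ 3 (mod 9).
    So t ≡ 3 (mod 9).
    Then x = 10 + 19·3 = 67, valid modulo lcm(19, 9) = 171: x ≡ 67 (mod 171).
  Combine with x ≡ 6 (mod 7); new modulus lcm = 1197.
    Write x = 67 + 171·t and substitute into x ≡ 6 (mod 7): 171·t ≡ 6 − 67 = -61 (mod 7).
    Reduce coefficients mod 7: 3·t ≡ 2 (mod 7).
    The inverse of 3 mod 7 is 5 (since 3·5 = 15 = 2·7 + 1), so t ≡ 5·2 = 10 ≡ 3 (mod 7).
    Then x = 67 + 171·3 = 580, valid modulo lcm(171, 7) = 1197: x ≡ 580 (mod 1197).
  Combine with x ≡ 2 (mod 5); new modulus lcm = 5985.
    Write x = 580 + 1197·t and substitute into x ≡ 2 (mod 5): 1197·t ≡ 2 − 580 = -578 (mod 5).
    Reduce coefficients mod 5: 2·t ≡ 2 (mod 5).
    The inverse of 2 mod 5 is 3 (since 2·3 = 6 = 1·5 + 1), so t ≡ 3·2 = 6 ≡ 1 (mod 5).
    Then x = 580 + 1197·1 = 1777, valid modulo lcm(1197, 5) = 5985: x ≡ 1777 (mod 5985).
Verify against each original: 1777 mod 19 = 10, 1777 mod 9 = 4, 1777 mod 7 = 6, 1777 mod 5 = 2.

x ≡ 1777 (mod 5985).


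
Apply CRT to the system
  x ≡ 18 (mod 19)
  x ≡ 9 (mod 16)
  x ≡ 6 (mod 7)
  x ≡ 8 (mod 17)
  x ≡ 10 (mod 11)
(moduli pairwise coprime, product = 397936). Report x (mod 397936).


Product of moduli M = 19 · 16 · 7 · 17 · 11 = 397936.
Merge one congruence at a time:
  Start: x ≡ 18 (mod 19).
  Combine with x ≡ 9 (mod 16); new modulus lcm = 304.
    Write x = 18 + 19·t and substitute into x ≡ 9 (mod 16): 19·t ≡ 9 − 18 = -9 (mod 16).
    Reduce coefficients mod 16: 3·t ≡ 7 (mod 16).
    The inverse of 3 mod 16 is 11 (since 3·11 = 33 = 2·16 + 1), so t ≡ 11·7 = 77 ≡ 13 (mod 16).
    Then x = 18 + 19·13 = 265, valid modulo lcm(19, 16) = 304: x ≡ 265 (mod 304).
  Combine with x ≡ 6 (mod 7); new modulus lcm = 2128.
    Write x = 265 + 304·t and substitute into x ≡ 6 (mod 7): 304·t ≡ 6 − 265 = -259 (mod 7).
    Reduce coefficients mod 7: 3·t ≡ 0 (mod 7).
    The inverse of 3 mod 7 is 5 (since 3·5 = 15 = 2·7 + 1), so t ≡ 5·0 = 0 ≡ 0 (mod 7).
    Then x = 265 + 304·0 = 265, valid modulo lcm(304, 7) = 2128: x ≡ 265 (mod 2128).
  Combine with x ≡ 8 (mod 17); new modulus lcm = 36176.
    Write x = 265 + 2128·t and substitute into x ≡ 8 (mod 17): 2128·t ≡ 8 − 265 = -257 (mod 17).
    Reduce coefficients mod 17: 3·t ≡ 15 (mod 17).
    The inverse of 3 mod 17 is 6 (since 3·6 = 18 = 1·17 + 1), so t ≡ 6·15 = 90 ≡ 5 (mod 17).
    Then x = 265 + 2128·5 = 10905, valid modulo lcm(2128, 17) = 36176: x ≡ 10905 (mod 36176).
  Combine with x ≡ 10 (mod 11); new modulus lcm = 397936.
    Write x = 10905 + 36176·t and substitute into x ≡ 10 (mod 11): 36176·t ≡ 10 − 10905 = -10895 (mod 11).
    Reduce coefficients mod 11: 8·t ≡ 6 (mod 11).
    The inverse of 8 mod 11 is 7 (since 8·7 = 56 = 5·11 + 1), so t ≡ 7·6 = 42 ≡ 9 (mod 11).
    Then x = 10905 + 36176·9 = 336489, valid modulo lcm(36176, 11) = 397936: x ≡ 336489 (mod 397936).
Verify against each original: 336489 mod 19 = 18, 336489 mod 16 = 9, 336489 mod 7 = 6, 336489 mod 17 = 8, 336489 mod 11 = 10.

x ≡ 336489 (mod 397936).


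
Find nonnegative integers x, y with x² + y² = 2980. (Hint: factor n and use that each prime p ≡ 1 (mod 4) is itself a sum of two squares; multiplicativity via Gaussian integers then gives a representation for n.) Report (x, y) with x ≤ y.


Step 1: Factor n = 2980 = 2^2 · 5 · 149.
Step 2: Check the mod-4 condition on each prime factor: 2 = 2 (special); 5 ≡ 1 (mod 4), exponent 1; 149 ≡ 1 (mod 4), exponent 1.
All primes ≡ 3 (mod 4) appear to even exponent (or don't appear), so by the two-squares theorem n IS expressible as a sum of two squares.
Step 3: Build a representation. Group n = k² · m with k = 2 and m = 5 · 149 = 745 (a product of primes ≡ 1 (mod 4)); a representation of m scales to one of n via (k·x)² + (k·y)² = k²(x² + y²). Each prime p ≡ 1 (mod 4) is itself a sum of two squares; find a² by testing p − a² for a perfect square:
  5: 5 − 1² = 4 = 2² ⇒ 5 = 1² + 2².
  149: 149 − 1² = 148, 149 − 2² = 145, 149 − 3² = 140, 149 − 4² = 133, 149 − 5² = 124, 149 − 6² = 113, 149 − 7² = 100 = 10² ⇒ 149 = 7² + 10².
  Combine using the Brahmagupta–Fibonacci identity (a² + b²)(c² + d²) = (ac − bd)² + (ad + bc)² = (ac + bd)² + (ad − bc)²:
  5 · 149 = 745: from (1² + 2²)(7² + 10²), take (1·7 − 2·10, 1·10 + 2·7) = (7 − 20, 10 + 14) = (-13, 24); dropping signs (only squares matter) gives (13, 24); check 13² + 24² = 169 + 576 = 745 ✓.
  Scale by k = 2: (2·13, 2·24) = (26, 48).
Step 4: Order so x ≤ y and verify: 26² + 48² = 676 + 2304 = 2980 = n. ✓

n = 2980 = 26² + 48² (one valid representation with x ≤ y).


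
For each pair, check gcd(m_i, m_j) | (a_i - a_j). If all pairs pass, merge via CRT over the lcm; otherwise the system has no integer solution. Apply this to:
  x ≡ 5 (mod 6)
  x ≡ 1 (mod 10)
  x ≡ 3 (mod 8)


Moduli 6, 10, 8 are not pairwise coprime, so CRT works modulo lcm(m_i) when all pairwise compatibility conditions hold.
Pairwise compatibility: gcd(m_i, m_j) must divide a_i - a_j for every pair.
Merge one congruence at a time:
  Start: x ≡ 5 (mod 6).
  Combine with x ≡ 1 (mod 10): gcd(6, 10) = 2; 1 - 5 = -4, which IS divisible by 2, so compatible.
    Write x = 5 + 6·t and substitute into x ≡ 1 (mod 10): 6·t ≡ 1 − 5 = -4 (mod 10).
    Divide the congruence (and modulus) by g = 2: 3·t ≡ -2 (mod 5).
    Reduce coefficients mod 5: 3·t ≡ 3 (mod 5).
    The inverse of 3 mod 5 is 2 (since 3·2 = 6 = 1·5 + 1), so t ≡ 2·3 = 6 ≡ 1 (mod 5).
    Then x = 5 + 6·1 = 11, valid modulo lcm(6, 10) = 30: x ≡ 11 (mod 30).
  Combine with x ≡ 3 (mod 8): gcd(30, 8) = 2; 3 - 11 = -8, which IS divisible by 2, so compatible.
    Write x = 11 + 30·t and substitute into x ≡ 3 (mod 8): 30·t ≡ 3 − 11 = -8 (mod 8).
    Divide the congruence (and modulus) by g = 2: 15·t ≡ -4 (mod 4).
    Reduce coefficients mod 4: 3·t ≡ 0 (mod 4).
    The inverse of 3 mod 4 is 3 (since 3·3 = 9 = 2·4 + 1), so t ≡ 3·0 = 0 ≡ 0 (mod 4).
    Then x = 11 + 30·0 = 11, valid modulo lcm(30, 8) = 120: x ≡ 11 (mod 120).
Verify: 11 mod 6 = 5, 11 mod 10 = 1, 11 mod 8 = 3.

x ≡ 11 (mod 120).


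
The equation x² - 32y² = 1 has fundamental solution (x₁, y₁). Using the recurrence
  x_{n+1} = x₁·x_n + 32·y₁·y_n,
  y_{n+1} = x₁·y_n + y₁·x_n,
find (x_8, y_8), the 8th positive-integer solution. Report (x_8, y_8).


Step 1: Find the fundamental solution (x₁, y₁) of x² - 32y² = 1.
  Expand √32 as a continued fraction. a₀ = ⌊√32⌋ = 5; iterate m_{k+1} = d_k·a_k − m_k, d_{k+1} = (32 − m_{k+1}²)/d_k, a_{k+1} = ⌊(a₀ + m_{k+1})/d_{k+1}⌋ (starting m₀ = 0, d₀ = 1), with convergents p_k = a_k·p_{k-1} + p_{k-2}, q_k = a_k·q_{k-1} + q_{k-2} (p₋₁ = 1, q₋₁ = 0):
  k = 0: a₀ = 5; p₀/q₀ = 5/1; p₀² − 32·q₀² = 25 − 32 = -7.
  k = 1: m = 5, d = 7, a = ⌊(5 + 5)/7⌋ = 1; p/q = (1·5 + 1)/(1·1 + 0) = 6/1; p² − 32·q² = 36 − 32 = 4.
  k = 2: m = 2, d = 4, a = ⌊(5 + 2)/4⌋ = 1; p/q = (1·6 + 5)/(1·1 + 1) = 11/2; p² − 32·q² = 121 − 128 = -7.
  k = 3: m = 2, d = 7, a = ⌊(5 + 2)/7⌋ = 1; p/q = (1·11 + 6)/(1·2 + 1) = 17/3; p² − 32·q² = 289 − 288 = 1.
  The first convergent with p² − 32·q² = 1 gives the fundamental solution (x₁, y₁) = (17, 3).
Step 2: Apply the recurrence (x_{n+1}, y_{n+1}) = (x₁x_n + 32y₁y_n, x₁y_n + y₁x_n) repeatedly.
  From (x_1, y_1) = (17, 3): x_2 = 17·17 + 32·3·3 = 577; y_2 = 17·3 + 3·17 = 102.
  From (x_2, y_2) = (577, 102): x_3 = 17·577 + 32·3·102 = 19601; y_3 = 17·102 + 3·577 = 3465.
  From (x_3, y_3) = (19601, 3465): x_4 = 17·19601 + 32·3·3465 = 665857; y_4 = 17·3465 + 3·19601 = 117708.
  From (x_4, y_4) = (665857, 117708): x_5 = 17·665857 + 32·3·117708 = 22619537; y_5 = 17·117708 + 3·665857 = 3998607.
  From (x_5, y_5) = (22619537, 3998607): x_6 = 17·22619537 + 32·3·3998607 = 768398401; y_6 = 17·3998607 + 3·22619537 = 135834930.
  From (x_6, y_6) = (768398401, 135834930): x_7 = 17·768398401 + 32·3·135834930 = 26102926097; y_7 = 17·135834930 + 3·768398401 = 4614389013.
  From (x_7, y_7) = (26102926097, 4614389013): x_8 = 17·26102926097 + 32·3·4614389013 = 886731088897; y_8 = 17·4614389013 + 3·26102926097 = 156753391512.
Step 3: Verify x_8² - 32·y_8² = 786292024016459316676609 - 786292024016459316676608 = 1 (should be 1). ✓

(x_1, y_1) = (17, 3); (x_8, y_8) = (886731088897, 156753391512).
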